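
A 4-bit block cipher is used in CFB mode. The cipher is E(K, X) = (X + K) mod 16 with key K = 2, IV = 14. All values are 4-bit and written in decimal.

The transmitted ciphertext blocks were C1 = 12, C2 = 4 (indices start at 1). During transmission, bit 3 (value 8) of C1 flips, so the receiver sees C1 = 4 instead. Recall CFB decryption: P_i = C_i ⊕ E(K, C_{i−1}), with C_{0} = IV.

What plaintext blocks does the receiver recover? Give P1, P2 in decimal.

Only C1 changed, to 4. In CFB, a change in C_i flips the same bit in P_i and garbles P_{i+1}. Decrypting the received ciphertext:
P1: E(K, 14) = 0; 4 ⊕ 0 = 4.
P2: E(K, 4) = 6; 4 ⊕ 6 = 2.
Blocks that differ from the original plaintext: P1, P2.

P1 = 4, P2 = 2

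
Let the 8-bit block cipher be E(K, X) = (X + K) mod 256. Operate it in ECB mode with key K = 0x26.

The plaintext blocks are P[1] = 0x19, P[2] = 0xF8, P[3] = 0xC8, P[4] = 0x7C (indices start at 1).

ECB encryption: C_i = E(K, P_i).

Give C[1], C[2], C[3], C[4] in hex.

C[1]: E(K, 0x19) = 0x3F.
C[2]: E(K, 0xF8) = 0x1E.
C[3]: E(K, 0xC8) = 0xEE.
C[4]: E(K, 0x7C) = 0xA2.

C[1] = 0x3F, C[2] = 0x1E, C[3] = 0xEE, C[4] = 0xA2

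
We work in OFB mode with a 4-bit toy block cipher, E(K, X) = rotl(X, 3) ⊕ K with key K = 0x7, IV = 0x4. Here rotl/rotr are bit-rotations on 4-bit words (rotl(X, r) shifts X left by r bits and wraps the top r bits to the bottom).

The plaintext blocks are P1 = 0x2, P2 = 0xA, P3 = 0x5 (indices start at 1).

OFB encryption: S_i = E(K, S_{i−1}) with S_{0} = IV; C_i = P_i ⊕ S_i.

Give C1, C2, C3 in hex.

C1: S = E(K, 0x4) = 0x5; 0x2 ⊕ 0x5 = 0x7.
C2: S = E(K, 0x5) = 0xD; 0xA ⊕ 0xD = 0x7.
C3: S = E(K, 0xD) = 0x9; 0x5 ⊕ 0x9 = 0xC.

C1 = 0x7, C2 = 0x7, C3 = 0xC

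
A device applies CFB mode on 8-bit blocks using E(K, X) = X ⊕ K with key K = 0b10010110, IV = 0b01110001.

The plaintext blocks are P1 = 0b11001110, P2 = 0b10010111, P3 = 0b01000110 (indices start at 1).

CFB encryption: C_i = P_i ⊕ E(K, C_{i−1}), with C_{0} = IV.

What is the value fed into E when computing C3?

0b00101000

C1: E(K, 0b01110001) = 0b11100111; 0b11001110 ⊕ 0b11100111 = 0b00101001.
C2: E(K, 0b00101001) = 0b10111111; 0b10010111 ⊕ 0b10111111 = 0b00101000.
C3: E(K, 0b00101000) = 0b10111110; 0b01000110 ⊕ 0b10111110 = 0b11111000.
So the input to E for block 3 is 0b00101000.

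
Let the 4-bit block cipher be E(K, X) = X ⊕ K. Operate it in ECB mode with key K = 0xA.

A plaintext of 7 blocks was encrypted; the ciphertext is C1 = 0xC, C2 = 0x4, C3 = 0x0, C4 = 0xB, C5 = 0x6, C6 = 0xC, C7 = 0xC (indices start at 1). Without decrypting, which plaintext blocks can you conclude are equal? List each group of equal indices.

P1 = P6 = P7

ECB encrypts each block independently with the same key, so equal ciphertext blocks imply equal plaintext blocks.
C1 = C6 = C7 = 0xC, so P1 = P6 = P7.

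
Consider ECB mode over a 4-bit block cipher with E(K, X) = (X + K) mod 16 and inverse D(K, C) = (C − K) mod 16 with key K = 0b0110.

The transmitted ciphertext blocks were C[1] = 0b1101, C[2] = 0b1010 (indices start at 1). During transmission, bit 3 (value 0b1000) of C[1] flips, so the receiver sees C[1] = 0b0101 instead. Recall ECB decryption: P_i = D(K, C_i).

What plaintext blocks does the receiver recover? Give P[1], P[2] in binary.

Only C[1] changed, to 0b0101. In ECB, a change in C_i affects only P_i. Decrypting the received ciphertext:
P[1]: D(K, 0b0101) = 0b1111.
P[2]: D(K, 0b1010) = 0b0100.
Blocks that differ from the original plaintext: P[1].

P[1] = 0b1111, P[2] = 0b0100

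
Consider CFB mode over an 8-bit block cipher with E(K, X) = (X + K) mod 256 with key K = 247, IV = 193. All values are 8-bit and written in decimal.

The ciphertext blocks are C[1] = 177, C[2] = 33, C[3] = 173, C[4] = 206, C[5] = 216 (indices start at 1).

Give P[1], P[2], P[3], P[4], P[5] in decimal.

P[1] = 9, P[2] = 137, P[3] = 181, P[4] = 106, P[5] = 29

CFB decryption: P_i = C_i ⊕ E(K, C_{i−1}), with C_{0} = IV.
P[1]: E(K, 193) = 184; 177 ⊕ 184 = 9.
P[2]: E(K, 177) = 168; 33 ⊕ 168 = 137.
P[3]: E(K, 33) = 24; 173 ⊕ 24 = 181.
P[4]: E(K, 173) = 164; 206 ⊕ 164 = 106.
P[5]: E(K, 206) = 197; 216 ⊕ 197 = 29.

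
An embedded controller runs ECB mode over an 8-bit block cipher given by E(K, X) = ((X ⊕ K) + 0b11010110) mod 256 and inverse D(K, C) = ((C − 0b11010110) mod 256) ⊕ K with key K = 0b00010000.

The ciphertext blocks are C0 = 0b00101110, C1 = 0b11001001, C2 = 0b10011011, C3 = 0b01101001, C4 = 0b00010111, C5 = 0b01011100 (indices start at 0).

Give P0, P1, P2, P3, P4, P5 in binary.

P0 = 0b01001000, P1 = 0b11100011, P2 = 0b11010101, P3 = 0b10000011, P4 = 0b01010001, P5 = 0b10010110

ECB decryption: P_i = D(K, C_i).
P0: D(K, 0b00101110) = 0b01001000.
P1: D(K, 0b11001001) = 0b11100011.
P2: D(K, 0b10011011) = 0b11010101.
P3: D(K, 0b01101001) = 0b10000011.
P4: D(K, 0b00010111) = 0b01010001.
P5: D(K, 0b01011100) = 0b10010110.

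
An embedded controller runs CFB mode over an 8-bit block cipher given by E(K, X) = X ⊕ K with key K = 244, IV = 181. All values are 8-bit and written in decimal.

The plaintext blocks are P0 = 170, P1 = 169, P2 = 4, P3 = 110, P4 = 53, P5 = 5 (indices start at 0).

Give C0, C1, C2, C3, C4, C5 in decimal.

C0 = 235, C1 = 182, C2 = 70, C3 = 220, C4 = 29, C5 = 236

CFB encryption: C_i = P_i ⊕ E(K, C_{i−1}), with C_{−1} = IV.
C0: E(K, 181) = 65; 170 ⊕ 65 = 235.
C1: E(K, 235) = 31; 169 ⊕ 31 = 182.
C2: E(K, 182) = 66; 4 ⊕ 66 = 70.
C3: E(K, 70) = 178; 110 ⊕ 178 = 220.
C4: E(K, 220) = 40; 53 ⊕ 40 = 29.
C5: E(K, 29) = 233; 5 ⊕ 233 = 236.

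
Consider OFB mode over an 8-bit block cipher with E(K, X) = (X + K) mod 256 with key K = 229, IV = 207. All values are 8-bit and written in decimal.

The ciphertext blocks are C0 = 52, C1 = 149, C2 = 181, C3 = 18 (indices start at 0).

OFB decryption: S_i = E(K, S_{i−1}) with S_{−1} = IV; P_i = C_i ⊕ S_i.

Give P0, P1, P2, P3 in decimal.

P0 = 128, P1 = 12, P2 = 203, P3 = 113

P0: S = E(K, 207) = 180; 52 ⊕ 180 = 128.
P1: S = E(K, 180) = 153; 149 ⊕ 153 = 12.
P2: S = E(K, 153) = 126; 181 ⊕ 126 = 203.
P3: S = E(K, 126) = 99; 18 ⊕ 99 = 113.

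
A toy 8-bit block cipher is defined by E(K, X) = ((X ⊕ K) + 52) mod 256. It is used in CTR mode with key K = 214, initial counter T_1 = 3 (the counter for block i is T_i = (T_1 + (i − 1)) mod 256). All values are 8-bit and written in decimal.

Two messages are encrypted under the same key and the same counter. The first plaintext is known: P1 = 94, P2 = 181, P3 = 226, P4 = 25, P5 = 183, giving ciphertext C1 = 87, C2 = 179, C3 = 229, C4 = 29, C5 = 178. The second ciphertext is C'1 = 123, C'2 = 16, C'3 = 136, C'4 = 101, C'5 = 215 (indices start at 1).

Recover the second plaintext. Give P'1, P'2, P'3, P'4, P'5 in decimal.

P'1 = 114, P'2 = 22, P'3 = 143, P'4 = 97, P'5 = 210

In CTR with a reused counter, both messages share the same keystream S_i, so C_i ⊕ C'_i = P_i ⊕ P'_i and thus P'_i = P_i ⊕ C_i ⊕ C'_i.
P'1: 94 ⊕ 87 ⊕ 123 = 114.
P'2: 181 ⊕ 179 ⊕ 16 = 22.
P'3: 226 ⊕ 229 ⊕ 136 = 143.
P'4: 25 ⊕ 29 ⊕ 101 = 97.
P'5: 183 ⊕ 178 ⊕ 215 = 210.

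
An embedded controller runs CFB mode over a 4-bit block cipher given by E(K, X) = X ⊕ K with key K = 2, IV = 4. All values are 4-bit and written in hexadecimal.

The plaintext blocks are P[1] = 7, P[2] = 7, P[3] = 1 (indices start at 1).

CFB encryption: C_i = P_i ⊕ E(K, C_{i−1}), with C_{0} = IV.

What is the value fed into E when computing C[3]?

4

C[1]: E(K, 4) = 6; 7 ⊕ 6 = 1.
C[2]: E(K, 1) = 3; 7 ⊕ 3 = 4.
C[3]: E(K, 4) = 6; 1 ⊕ 6 = 7.
So the input to E for block [3] is 4.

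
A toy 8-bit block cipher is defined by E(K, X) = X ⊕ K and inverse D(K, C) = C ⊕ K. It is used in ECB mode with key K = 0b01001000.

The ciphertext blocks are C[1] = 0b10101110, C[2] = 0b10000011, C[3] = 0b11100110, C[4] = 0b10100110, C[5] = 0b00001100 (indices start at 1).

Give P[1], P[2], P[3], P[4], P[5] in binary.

P[1] = 0b11100110, P[2] = 0b11001011, P[3] = 0b10101110, P[4] = 0b11101110, P[5] = 0b01000100

ECB decryption: P_i = D(K, C_i).
P[1]: D(K, 0b10101110) = 0b11100110.
P[2]: D(K, 0b10000011) = 0b11001011.
P[3]: D(K, 0b11100110) = 0b10101110.
P[4]: D(K, 0b10100110) = 0b11101110.
P[5]: D(K, 0b00001100) = 0b01000100.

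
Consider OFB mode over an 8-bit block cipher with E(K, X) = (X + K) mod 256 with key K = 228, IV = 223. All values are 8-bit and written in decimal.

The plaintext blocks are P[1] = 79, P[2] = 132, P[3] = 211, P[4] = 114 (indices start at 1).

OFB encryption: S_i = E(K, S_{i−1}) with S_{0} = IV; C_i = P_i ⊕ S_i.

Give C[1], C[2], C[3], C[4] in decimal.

C[1] = 140, C[2] = 35, C[3] = 88, C[4] = 29

C[1]: S = E(K, 223) = 195; 79 ⊕ 195 = 140.
C[2]: S = E(K, 195) = 167; 132 ⊕ 167 = 35.
C[3]: S = E(K, 167) = 139; 211 ⊕ 139 = 88.
C[4]: S = E(K, 139) = 111; 114 ⊕ 111 = 29.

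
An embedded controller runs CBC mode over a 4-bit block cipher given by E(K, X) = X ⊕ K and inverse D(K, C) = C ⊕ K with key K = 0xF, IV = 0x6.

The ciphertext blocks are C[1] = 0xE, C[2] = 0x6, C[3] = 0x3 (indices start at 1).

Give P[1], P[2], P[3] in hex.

CBC decryption: P_i = D(K, C_i) ⊕ C_{i−1}, with C_{0} = IV.
P[1]: D(K, 0xE) = 0x1; 0x1 ⊕ 0x6 = 0x7.
P[2]: D(K, 0x6) = 0x9; 0x9 ⊕ 0xE = 0x7.
P[3]: D(K, 0x3) = 0xC; 0xC ⊕ 0x6 = 0xA.

P[1] = 0x7, P[2] = 0x7, P[3] = 0xA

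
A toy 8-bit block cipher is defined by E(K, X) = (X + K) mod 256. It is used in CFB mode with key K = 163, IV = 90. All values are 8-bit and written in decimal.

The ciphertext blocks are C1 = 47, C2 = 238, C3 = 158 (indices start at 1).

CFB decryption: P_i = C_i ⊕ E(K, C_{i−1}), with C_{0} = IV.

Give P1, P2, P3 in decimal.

P1 = 210, P2 = 60, P3 = 15

P1: E(K, 90) = 253; 47 ⊕ 253 = 210.
P2: E(K, 47) = 210; 238 ⊕ 210 = 60.
P3: E(K, 238) = 145; 158 ⊕ 145 = 15.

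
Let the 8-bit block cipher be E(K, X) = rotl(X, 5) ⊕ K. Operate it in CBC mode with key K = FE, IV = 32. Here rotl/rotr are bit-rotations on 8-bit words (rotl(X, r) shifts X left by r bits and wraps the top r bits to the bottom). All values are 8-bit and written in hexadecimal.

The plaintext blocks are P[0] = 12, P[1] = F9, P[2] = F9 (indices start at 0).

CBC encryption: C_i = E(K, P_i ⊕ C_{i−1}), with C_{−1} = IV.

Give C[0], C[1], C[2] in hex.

C[0] = FA, C[1] = 9E, C[2] = 12

C[0]: P[0] ⊕ 32 = 20; E(K, 20) = FA.
C[1]: P[1] ⊕ FA = 03; E(K, 03) = 9E.
C[2]: P[2] ⊕ 9E = 67; E(K, 67) = 12.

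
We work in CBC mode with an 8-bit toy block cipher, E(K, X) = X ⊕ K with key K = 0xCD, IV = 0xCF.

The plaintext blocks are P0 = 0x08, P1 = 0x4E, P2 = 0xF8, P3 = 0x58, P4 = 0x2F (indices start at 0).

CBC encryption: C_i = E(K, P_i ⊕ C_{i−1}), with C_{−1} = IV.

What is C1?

C0: P0 ⊕ 0xCF = 0xC7; E(K, 0xC7) = 0x0A.
C1: P1 ⊕ 0x0A = 0x44; E(K, 0x44) = 0x89.

C1 = 0x89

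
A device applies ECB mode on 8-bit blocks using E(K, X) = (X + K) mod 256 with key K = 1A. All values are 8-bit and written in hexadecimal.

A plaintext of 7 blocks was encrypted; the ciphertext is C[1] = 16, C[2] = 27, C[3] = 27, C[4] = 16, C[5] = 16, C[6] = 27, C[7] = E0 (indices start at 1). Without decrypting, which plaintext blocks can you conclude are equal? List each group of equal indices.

ECB encrypts each block independently with the same key, so equal ciphertext blocks imply equal plaintext blocks.
C[1] = C[4] = C[5] = 16, so P[1] = P[4] = P[5].
C[2] = C[3] = C[6] = 27, so P[2] = P[3] = P[6].

P[1] = P[4] = P[5]; P[2] = P[3] = P[6]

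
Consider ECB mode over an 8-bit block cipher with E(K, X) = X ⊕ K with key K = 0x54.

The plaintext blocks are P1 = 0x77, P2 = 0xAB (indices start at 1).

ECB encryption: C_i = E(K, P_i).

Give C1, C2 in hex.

C1 = 0x23, C2 = 0xFF

C1: E(K, 0x77) = 0x23.
C2: E(K, 0xAB) = 0xFF.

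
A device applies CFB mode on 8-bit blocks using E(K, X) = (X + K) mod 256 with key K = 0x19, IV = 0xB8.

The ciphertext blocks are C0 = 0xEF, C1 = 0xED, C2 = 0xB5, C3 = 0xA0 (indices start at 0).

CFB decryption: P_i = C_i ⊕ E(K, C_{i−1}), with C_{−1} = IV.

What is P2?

P2: E(K, 0xED) = 0x06; 0xB5 ⊕ 0x06 = 0xB3.

P2 = 0xB3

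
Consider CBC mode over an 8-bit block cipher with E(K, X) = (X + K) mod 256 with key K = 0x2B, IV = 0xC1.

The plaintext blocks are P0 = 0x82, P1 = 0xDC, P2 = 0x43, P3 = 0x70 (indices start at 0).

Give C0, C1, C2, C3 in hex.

C0 = 0x6E, C1 = 0xDD, C2 = 0xC9, C3 = 0xE4

CBC encryption: C_i = E(K, P_i ⊕ C_{i−1}), with C_{−1} = IV.
C0: P0 ⊕ 0xC1 = 0x43; E(K, 0x43) = 0x6E.
C1: P1 ⊕ 0x6E = 0xB2; E(K, 0xB2) = 0xDD.
C2: P2 ⊕ 0xDD = 0x9E; E(K, 0x9E) = 0xC9.
C3: P3 ⊕ 0xC9 = 0xB9; E(K, 0xB9) = 0xE4.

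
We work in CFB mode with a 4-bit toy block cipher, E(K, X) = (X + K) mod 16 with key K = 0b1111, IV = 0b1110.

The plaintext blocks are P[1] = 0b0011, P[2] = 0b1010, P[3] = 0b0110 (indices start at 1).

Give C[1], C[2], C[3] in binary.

C[1] = 0b1110, C[2] = 0b0111, C[3] = 0b0000

CFB encryption: C_i = P_i ⊕ E(K, C_{i−1}), with C_{0} = IV.
C[1]: E(K, 0b1110) = 0b1101; 0b0011 ⊕ 0b1101 = 0b1110.
C[2]: E(K, 0b1110) = 0b1101; 0b1010 ⊕ 0b1101 = 0b0111.
C[3]: E(K, 0b0111) = 0b0110; 0b0110 ⊕ 0b0110 = 0b0000.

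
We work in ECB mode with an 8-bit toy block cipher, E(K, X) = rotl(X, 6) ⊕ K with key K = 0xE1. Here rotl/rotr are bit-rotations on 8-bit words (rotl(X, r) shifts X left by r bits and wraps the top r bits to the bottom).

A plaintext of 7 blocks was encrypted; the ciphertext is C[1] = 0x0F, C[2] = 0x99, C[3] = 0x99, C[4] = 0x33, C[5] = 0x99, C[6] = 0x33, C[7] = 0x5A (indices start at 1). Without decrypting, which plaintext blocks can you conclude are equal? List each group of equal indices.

P[2] = P[3] = P[5]; P[4] = P[6]

ECB encrypts each block independently with the same key, so equal ciphertext blocks imply equal plaintext blocks.
C[2] = C[3] = C[5] = 0x99, so P[2] = P[3] = P[5].
C[4] = C[6] = 0x33, so P[4] = P[6].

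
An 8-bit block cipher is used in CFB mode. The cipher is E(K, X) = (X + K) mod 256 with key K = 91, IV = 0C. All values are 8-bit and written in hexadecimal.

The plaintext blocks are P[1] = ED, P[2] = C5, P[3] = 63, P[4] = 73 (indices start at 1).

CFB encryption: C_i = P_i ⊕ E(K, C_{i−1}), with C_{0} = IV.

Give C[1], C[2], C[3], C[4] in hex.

C[1] = 70, C[2] = C4, C[3] = 36, C[4] = B4

C[1]: E(K, 0C) = 9D; ED ⊕ 9D = 70.
C[2]: E(K, 70) = 01; C5 ⊕ 01 = C4.
C[3]: E(K, C4) = 55; 63 ⊕ 55 = 36.
C[4]: E(K, 36) = C7; 73 ⊕ C7 = B4.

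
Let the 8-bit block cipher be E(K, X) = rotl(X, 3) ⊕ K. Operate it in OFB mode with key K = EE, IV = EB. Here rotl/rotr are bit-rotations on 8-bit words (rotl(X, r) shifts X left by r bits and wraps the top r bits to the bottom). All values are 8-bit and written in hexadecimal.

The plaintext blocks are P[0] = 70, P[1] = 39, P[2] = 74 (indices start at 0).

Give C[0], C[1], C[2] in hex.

C[0] = C1, C[1] = 5A, C[2] = 81

OFB encryption: S_i = E(K, S_{i−1}) with S_{−1} = IV; C_i = P_i ⊕ S_i.
C[0]: S = E(K, EB) = B1; 70 ⊕ B1 = C1.
C[1]: S = E(K, B1) = 63; 39 ⊕ 63 = 5A.
C[2]: S = E(K, 63) = F5; 74 ⊕ F5 = 81.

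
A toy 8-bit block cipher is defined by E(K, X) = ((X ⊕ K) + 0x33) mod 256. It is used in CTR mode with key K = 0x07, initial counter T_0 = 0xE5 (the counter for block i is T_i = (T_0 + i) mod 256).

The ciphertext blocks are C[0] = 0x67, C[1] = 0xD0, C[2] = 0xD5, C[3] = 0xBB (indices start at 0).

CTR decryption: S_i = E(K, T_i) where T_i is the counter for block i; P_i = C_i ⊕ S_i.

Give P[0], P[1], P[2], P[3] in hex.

P[0]: T = 0xE5, S = E(K, T) = 0x15; 0x67 ⊕ 0x15 = 0x72.
P[1]: T = 0xE6, S = E(K, T) = 0x14; 0xD0 ⊕ 0x14 = 0xC4.
P[2]: T = 0xE7, S = E(K, T) = 0x13; 0xD5 ⊕ 0x13 = 0xC6.
P[3]: T = 0xE8, S = E(K, T) = 0x22; 0xBB ⊕ 0x22 = 0x99.

P[0] = 0x72, P[1] = 0xC4, P[2] = 0xC6, P[3] = 0x99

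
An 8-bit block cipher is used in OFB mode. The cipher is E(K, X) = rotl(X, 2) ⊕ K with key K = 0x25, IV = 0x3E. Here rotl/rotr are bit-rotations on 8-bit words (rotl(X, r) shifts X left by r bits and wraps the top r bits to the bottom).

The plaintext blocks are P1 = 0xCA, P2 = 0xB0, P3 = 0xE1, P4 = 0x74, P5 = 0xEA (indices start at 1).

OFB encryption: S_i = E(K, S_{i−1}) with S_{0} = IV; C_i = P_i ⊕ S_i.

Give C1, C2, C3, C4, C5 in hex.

C1: S = E(K, 0x3E) = 0xDD; 0xCA ⊕ 0xDD = 0x17.
C2: S = E(K, 0xDD) = 0x52; 0xB0 ⊕ 0x52 = 0xE2.
C3: S = E(K, 0x52) = 0x6C; 0xE1 ⊕ 0x6C = 0x8D.
C4: S = E(K, 0x6C) = 0x94; 0x74 ⊕ 0x94 = 0xE0.
C5: S = E(K, 0x94) = 0x77; 0xEA ⊕ 0x77 = 0x9D.

C1 = 0x17, C2 = 0xE2, C3 = 0x8D, C4 = 0xE0, C5 = 0x9D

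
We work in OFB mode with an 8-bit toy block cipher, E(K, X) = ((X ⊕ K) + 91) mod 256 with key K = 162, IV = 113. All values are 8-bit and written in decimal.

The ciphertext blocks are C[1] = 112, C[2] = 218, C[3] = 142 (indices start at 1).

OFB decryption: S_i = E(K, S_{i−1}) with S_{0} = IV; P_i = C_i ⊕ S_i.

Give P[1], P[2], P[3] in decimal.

P[1] = 94, P[2] = 61, P[3] = 46

P[1]: S = E(K, 113) = 46; 112 ⊕ 46 = 94.
P[2]: S = E(K, 46) = 231; 218 ⊕ 231 = 61.
P[3]: S = E(K, 231) = 160; 142 ⊕ 160 = 46.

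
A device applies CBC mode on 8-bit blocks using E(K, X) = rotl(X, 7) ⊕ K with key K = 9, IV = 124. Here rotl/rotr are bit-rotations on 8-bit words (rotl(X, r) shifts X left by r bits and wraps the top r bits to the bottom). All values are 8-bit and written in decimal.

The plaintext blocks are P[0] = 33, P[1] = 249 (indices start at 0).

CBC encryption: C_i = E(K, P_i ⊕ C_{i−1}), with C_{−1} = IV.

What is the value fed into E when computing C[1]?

94

C[0]: P[0] ⊕ 124 = 93; E(K, 93) = 167.
C[1]: P[1] ⊕ 167 = 94; E(K, 94) = 38.
So the input to E for block [1] is 94.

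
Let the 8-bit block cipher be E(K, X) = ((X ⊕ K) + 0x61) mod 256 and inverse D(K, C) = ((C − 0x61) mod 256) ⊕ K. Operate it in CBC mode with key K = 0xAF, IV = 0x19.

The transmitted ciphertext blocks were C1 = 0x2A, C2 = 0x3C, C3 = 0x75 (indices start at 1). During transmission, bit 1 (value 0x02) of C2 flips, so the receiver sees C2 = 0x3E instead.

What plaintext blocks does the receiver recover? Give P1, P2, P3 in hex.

CBC decryption: P_i = D(K, C_i) ⊕ C_{i−1}, with C_{0} = IV.
Only C2 changed, to 0x3E. In CBC, a change in C_i garbles P_i and flips the same bit in P_{i+1}. Decrypting the received ciphertext:
P1: D(K, 0x2A) = 0x66; 0x66 ⊕ 0x19 = 0x7F.
P2: D(K, 0x3E) = 0x72; 0x72 ⊕ 0x2A = 0x58.
P3: D(K, 0x75) = 0xBB; 0xBB ⊕ 0x3E = 0x85.
Blocks that differ from the original plaintext: P2, P3.

P1 = 0x7F, P2 = 0x58, P3 = 0x85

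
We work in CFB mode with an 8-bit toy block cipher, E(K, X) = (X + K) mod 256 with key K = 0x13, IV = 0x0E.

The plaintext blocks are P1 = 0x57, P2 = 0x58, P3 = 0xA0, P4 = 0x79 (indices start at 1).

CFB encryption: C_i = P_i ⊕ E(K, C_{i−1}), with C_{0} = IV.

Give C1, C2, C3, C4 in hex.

C1 = 0x76, C2 = 0xD1, C3 = 0x44, C4 = 0x2E

C1: E(K, 0x0E) = 0x21; 0x57 ⊕ 0x21 = 0x76.
C2: E(K, 0x76) = 0x89; 0x58 ⊕ 0x89 = 0xD1.
C3: E(K, 0xD1) = 0xE4; 0xA0 ⊕ 0xE4 = 0x44.
C4: E(K, 0x44) = 0x57; 0x79 ⊕ 0x57 = 0x2E.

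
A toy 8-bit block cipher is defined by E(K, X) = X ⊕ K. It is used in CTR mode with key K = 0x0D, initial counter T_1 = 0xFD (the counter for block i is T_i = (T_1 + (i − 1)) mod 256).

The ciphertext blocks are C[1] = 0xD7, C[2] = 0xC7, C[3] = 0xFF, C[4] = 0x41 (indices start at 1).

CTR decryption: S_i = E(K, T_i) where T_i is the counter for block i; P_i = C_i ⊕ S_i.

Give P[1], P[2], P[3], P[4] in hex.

P[1] = 0x27, P[2] = 0x34, P[3] = 0x0D, P[4] = 0x4C

P[1]: T = 0xFD, S = E(K, T) = 0xF0; 0xD7 ⊕ 0xF0 = 0x27.
P[2]: T = 0xFE, S = E(K, T) = 0xF3; 0xC7 ⊕ 0xF3 = 0x34.
P[3]: T = 0xFF, S = E(K, T) = 0xF2; 0xFF ⊕ 0xF2 = 0x0D.
P[4]: T = 0x00, S = E(K, T) = 0x0D; 0x41 ⊕ 0x0D = 0x4C.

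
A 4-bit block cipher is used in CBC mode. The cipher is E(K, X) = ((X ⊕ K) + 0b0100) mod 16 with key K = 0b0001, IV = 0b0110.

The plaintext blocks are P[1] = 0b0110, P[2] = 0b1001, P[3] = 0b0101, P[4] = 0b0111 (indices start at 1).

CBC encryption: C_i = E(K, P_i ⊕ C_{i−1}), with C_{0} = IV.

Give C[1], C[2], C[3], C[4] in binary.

C[1]: P[1] ⊕ 0b0110 = 0b0000; E(K, 0b0000) = 0b0101.
C[2]: P[2] ⊕ 0b0101 = 0b1100; E(K, 0b1100) = 0b0001.
C[3]: P[3] ⊕ 0b0001 = 0b0100; E(K, 0b0100) = 0b1001.
C[4]: P[4] ⊕ 0b1001 = 0b1110; E(K, 0b1110) = 0b0011.

C[1] = 0b0101, C[2] = 0b0001, C[3] = 0b1001, C[4] = 0b0011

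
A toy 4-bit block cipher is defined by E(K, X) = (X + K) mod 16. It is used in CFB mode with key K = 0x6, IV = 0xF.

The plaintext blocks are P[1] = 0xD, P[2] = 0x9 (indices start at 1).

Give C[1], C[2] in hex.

C[1] = 0x8, C[2] = 0x7

CFB encryption: C_i = P_i ⊕ E(K, C_{i−1}), with C_{0} = IV.
C[1]: E(K, 0xF) = 0x5; 0xD ⊕ 0x5 = 0x8.
C[2]: E(K, 0x8) = 0xE; 0x9 ⊕ 0xE = 0x7.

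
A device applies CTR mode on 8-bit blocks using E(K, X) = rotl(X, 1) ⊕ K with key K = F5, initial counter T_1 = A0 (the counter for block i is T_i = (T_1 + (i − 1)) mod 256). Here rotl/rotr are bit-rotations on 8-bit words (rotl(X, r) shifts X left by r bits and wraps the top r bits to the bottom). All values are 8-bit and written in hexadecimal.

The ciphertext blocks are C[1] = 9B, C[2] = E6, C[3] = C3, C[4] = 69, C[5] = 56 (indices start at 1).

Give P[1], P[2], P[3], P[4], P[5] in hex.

CTR decryption: S_i = E(K, T_i) where T_i is the counter for block i; P_i = C_i ⊕ S_i.
P[1]: T = A0, S = E(K, T) = B4; 9B ⊕ B4 = 2F.
P[2]: T = A1, S = E(K, T) = B6; E6 ⊕ B6 = 50.
P[3]: T = A2, S = E(K, T) = B0; C3 ⊕ B0 = 73.
P[4]: T = A3, S = E(K, T) = B2; 69 ⊕ B2 = DB.
P[5]: T = A4, S = E(K, T) = BC; 56 ⊕ BC = EA.

P[1] = 2F, P[2] = 50, P[3] = 73, P[4] = DB, P[5] = EA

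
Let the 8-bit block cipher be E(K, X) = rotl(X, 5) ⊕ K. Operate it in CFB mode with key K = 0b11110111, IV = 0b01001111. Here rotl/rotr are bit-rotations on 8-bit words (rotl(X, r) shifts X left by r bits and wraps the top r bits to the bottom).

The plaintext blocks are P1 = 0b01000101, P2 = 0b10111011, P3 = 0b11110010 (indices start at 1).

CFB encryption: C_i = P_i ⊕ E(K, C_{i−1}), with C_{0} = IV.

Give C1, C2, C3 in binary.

C1: E(K, 0b01001111) = 0b00011110; 0b01000101 ⊕ 0b00011110 = 0b01011011.
C2: E(K, 0b01011011) = 0b10011100; 0b10111011 ⊕ 0b10011100 = 0b00100111.
C3: E(K, 0b00100111) = 0b00010011; 0b11110010 ⊕ 0b00010011 = 0b11100001.

C1 = 0b01011011, C2 = 0b00100111, C3 = 0b11100001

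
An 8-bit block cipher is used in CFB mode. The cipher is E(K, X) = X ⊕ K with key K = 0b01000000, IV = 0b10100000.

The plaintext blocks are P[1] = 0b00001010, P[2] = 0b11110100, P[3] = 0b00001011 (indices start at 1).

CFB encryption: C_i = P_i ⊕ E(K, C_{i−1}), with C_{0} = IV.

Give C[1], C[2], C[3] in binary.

C[1]: E(K, 0b10100000) = 0b11100000; 0b00001010 ⊕ 0b11100000 = 0b11101010.
C[2]: E(K, 0b11101010) = 0b10101010; 0b11110100 ⊕ 0b10101010 = 0b01011110.
C[3]: E(K, 0b01011110) = 0b00011110; 0b00001011 ⊕ 0b00011110 = 0b00010101.

C[1] = 0b11101010, C[2] = 0b01011110, C[3] = 0b00010101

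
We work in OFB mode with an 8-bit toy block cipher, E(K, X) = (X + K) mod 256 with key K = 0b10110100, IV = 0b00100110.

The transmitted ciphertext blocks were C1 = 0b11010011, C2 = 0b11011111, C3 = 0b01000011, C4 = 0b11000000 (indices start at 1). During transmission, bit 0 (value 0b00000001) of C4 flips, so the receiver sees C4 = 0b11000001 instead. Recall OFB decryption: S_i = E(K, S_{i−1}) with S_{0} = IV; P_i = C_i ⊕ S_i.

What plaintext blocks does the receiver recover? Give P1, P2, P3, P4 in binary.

P1 = 0b00001001, P2 = 0b01010001, P3 = 0b00000001, P4 = 0b00110111

Only C4 changed, to 0b11000001. In OFB, a change in C_i flips the same bit in P_i only; the keystream is unaffected. Decrypting the received ciphertext:
P1: S = E(K, 0b00100110) = 0b11011010; 0b11010011 ⊕ 0b11011010 = 0b00001001.
P2: S = E(K, 0b11011010) = 0b10001110; 0b11011111 ⊕ 0b10001110 = 0b01010001.
P3: S = E(K, 0b10001110) = 0b01000010; 0b01000011 ⊕ 0b01000010 = 0b00000001.
P4: S = E(K, 0b01000010) = 0b11110110; 0b11000001 ⊕ 0b11110110 = 0b00110111.
Blocks that differ from the original plaintext: P4.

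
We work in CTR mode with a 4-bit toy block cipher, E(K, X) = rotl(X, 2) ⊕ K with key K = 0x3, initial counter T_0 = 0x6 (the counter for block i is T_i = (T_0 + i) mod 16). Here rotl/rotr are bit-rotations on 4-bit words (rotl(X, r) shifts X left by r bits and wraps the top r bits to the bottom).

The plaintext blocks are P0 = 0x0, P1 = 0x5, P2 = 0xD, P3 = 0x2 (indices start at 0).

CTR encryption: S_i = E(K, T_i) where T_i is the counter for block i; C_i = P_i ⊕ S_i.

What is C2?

C0: T = 0x6, S = E(K, T) = 0xA; 0x0 ⊕ 0xA = 0xA.
C1: T = 0x7, S = E(K, T) = 0xE; 0x5 ⊕ 0xE = 0xB.
C2: T = 0x8, S = E(K, T) = 0x1; 0xD ⊕ 0x1 = 0xC.

C2 = 0xC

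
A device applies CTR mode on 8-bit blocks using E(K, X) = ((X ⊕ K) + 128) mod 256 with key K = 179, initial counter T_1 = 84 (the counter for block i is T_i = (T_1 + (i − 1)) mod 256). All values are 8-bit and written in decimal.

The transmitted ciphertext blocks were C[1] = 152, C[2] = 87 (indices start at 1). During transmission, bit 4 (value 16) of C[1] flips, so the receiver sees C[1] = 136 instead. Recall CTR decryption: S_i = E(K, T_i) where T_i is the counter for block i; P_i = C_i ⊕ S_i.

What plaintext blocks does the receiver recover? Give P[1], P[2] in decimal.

P[1] = 239, P[2] = 49

Only C[1] changed, to 136. In CTR, a change in C_i flips the same bit in P_i only; the keystream is unaffected. Decrypting the received ciphertext:
P[1]: T = 84, S = E(K, T) = 103; 136 ⊕ 103 = 239.
P[2]: T = 85, S = E(K, T) = 102; 87 ⊕ 102 = 49.
Blocks that differ from the original plaintext: P[1].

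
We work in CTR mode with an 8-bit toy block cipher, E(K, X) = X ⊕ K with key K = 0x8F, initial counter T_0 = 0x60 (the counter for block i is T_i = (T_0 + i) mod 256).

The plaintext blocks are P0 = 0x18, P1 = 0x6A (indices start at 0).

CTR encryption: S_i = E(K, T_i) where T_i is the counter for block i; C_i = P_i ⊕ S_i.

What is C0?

C0: T = 0x60, S = E(K, T) = 0xEF; 0x18 ⊕ 0xEF = 0xF7.

C0 = 0xF7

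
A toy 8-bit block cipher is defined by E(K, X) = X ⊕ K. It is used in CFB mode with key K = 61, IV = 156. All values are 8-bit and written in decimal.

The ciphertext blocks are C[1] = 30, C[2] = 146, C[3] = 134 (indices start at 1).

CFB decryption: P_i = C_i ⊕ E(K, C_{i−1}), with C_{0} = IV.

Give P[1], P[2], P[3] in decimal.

P[1]: E(K, 156) = 161; 30 ⊕ 161 = 191.
P[2]: E(K, 30) = 35; 146 ⊕ 35 = 177.
P[3]: E(K, 146) = 175; 134 ⊕ 175 = 41.

P[1] = 191, P[2] = 177, P[3] = 41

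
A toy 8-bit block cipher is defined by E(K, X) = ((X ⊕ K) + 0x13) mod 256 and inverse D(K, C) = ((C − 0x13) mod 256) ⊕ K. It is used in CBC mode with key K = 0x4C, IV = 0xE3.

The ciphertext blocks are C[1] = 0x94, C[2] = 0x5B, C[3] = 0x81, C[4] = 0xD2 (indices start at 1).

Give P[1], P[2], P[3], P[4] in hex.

CBC decryption: P_i = D(K, C_i) ⊕ C_{i−1}, with C_{0} = IV.
P[1]: D(K, 0x94) = 0xCD; 0xCD ⊕ 0xE3 = 0x2E.
P[2]: D(K, 0x5B) = 0x04; 0x04 ⊕ 0x94 = 0x90.
P[3]: D(K, 0x81) = 0x22; 0x22 ⊕ 0x5B = 0x79.
P[4]: D(K, 0xD2) = 0xF3; 0xF3 ⊕ 0x81 = 0x72.

P[1] = 0x2E, P[2] = 0x90, P[3] = 0x79, P[4] = 0x72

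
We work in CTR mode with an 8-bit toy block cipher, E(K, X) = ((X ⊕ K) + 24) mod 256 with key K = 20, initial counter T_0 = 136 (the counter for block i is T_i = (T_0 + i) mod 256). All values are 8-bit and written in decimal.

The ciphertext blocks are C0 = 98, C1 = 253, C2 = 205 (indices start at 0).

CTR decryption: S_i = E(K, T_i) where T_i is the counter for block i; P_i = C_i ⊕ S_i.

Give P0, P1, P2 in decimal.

P0 = 214, P1 = 72, P2 = 123

P0: T = 136, S = E(K, T) = 180; 98 ⊕ 180 = 214.
P1: T = 137, S = E(K, T) = 181; 253 ⊕ 181 = 72.
P2: T = 138, S = E(K, T) = 182; 205 ⊕ 182 = 123.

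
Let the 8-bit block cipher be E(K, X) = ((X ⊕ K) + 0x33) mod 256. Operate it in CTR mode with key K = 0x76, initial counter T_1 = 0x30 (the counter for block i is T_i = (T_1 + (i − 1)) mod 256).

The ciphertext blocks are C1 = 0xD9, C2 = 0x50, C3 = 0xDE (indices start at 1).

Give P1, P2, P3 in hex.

P1 = 0xA0, P2 = 0x2A, P3 = 0xA9

CTR decryption: S_i = E(K, T_i) where T_i is the counter for block i; P_i = C_i ⊕ S_i.
P1: T = 0x30, S = E(K, T) = 0x79; 0xD9 ⊕ 0x79 = 0xA0.
P2: T = 0x31, S = E(K, T) = 0x7A; 0x50 ⊕ 0x7A = 0x2A.
P3: T = 0x32, S = E(K, T) = 0x77; 0xDE ⊕ 0x77 = 0xA9.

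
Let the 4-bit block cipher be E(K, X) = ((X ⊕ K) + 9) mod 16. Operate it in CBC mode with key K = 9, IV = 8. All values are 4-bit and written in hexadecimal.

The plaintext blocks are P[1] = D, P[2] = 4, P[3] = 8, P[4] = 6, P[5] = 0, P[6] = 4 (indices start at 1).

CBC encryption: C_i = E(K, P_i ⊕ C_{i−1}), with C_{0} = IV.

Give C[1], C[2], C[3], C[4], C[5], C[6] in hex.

C[1] = 5, C[2] = 1, C[3] = 9, C[4] = F, C[5] = F, C[6] = B

C[1]: P[1] ⊕ 8 = 5; E(K, 5) = 5.
C[2]: P[2] ⊕ 5 = 1; E(K, 1) = 1.
C[3]: P[3] ⊕ 1 = 9; E(K, 9) = 9.
C[4]: P[4] ⊕ 9 = F; E(K, F) = F.
C[5]: P[5] ⊕ F = F; E(K, F) = F.
C[6]: P[6] ⊕ F = B; E(K, B) = B.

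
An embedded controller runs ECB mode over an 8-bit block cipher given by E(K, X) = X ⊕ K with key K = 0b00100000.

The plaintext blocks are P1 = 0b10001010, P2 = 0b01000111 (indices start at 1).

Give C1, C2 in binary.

C1 = 0b10101010, C2 = 0b01100111

ECB encryption: C_i = E(K, P_i).
C1: E(K, 0b10001010) = 0b10101010.
C2: E(K, 0b01000111) = 0b01100111.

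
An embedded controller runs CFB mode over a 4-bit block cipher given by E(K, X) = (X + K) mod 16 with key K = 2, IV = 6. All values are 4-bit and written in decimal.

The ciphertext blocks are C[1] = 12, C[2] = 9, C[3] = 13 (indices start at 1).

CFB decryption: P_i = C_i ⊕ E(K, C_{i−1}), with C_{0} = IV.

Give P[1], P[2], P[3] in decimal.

P[1]: E(K, 6) = 8; 12 ⊕ 8 = 4.
P[2]: E(K, 12) = 14; 9 ⊕ 14 = 7.
P[3]: E(K, 9) = 11; 13 ⊕ 11 = 6.

P[1] = 4, P[2] = 7, P[3] = 6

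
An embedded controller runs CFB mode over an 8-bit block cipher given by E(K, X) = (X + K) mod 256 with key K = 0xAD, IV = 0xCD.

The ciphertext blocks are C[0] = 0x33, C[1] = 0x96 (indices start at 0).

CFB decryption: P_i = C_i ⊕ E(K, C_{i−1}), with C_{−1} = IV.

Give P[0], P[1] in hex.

P[0]: E(K, 0xCD) = 0x7A; 0x33 ⊕ 0x7A = 0x49.
P[1]: E(K, 0x33) = 0xE0; 0x96 ⊕ 0xE0 = 0x76.

P[0] = 0x49, P[1] = 0x76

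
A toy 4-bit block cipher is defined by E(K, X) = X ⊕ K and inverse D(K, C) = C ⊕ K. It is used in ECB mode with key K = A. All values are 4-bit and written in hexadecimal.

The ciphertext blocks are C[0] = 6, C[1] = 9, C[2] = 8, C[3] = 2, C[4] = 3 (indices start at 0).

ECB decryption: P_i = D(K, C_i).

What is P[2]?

P[2] = 2

P[2]: D(K, 8) = 2.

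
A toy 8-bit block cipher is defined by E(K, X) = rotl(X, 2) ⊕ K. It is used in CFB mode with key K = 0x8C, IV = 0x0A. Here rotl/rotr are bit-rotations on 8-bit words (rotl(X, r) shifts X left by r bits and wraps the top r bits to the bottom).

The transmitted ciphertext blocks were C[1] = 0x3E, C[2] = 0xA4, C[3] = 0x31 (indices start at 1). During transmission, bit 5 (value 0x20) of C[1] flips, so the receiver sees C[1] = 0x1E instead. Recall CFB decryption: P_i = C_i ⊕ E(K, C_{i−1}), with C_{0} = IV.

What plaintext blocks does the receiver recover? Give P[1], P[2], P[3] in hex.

P[1] = 0xBA, P[2] = 0x50, P[3] = 0x2F

Only C[1] changed, to 0x1E. In CFB, a change in C_i flips the same bit in P_i and garbles P_{i+1}. Decrypting the received ciphertext:
P[1]: E(K, 0x0A) = 0xA4; 0x1E ⊕ 0xA4 = 0xBA.
P[2]: E(K, 0x1E) = 0xF4; 0xA4 ⊕ 0xF4 = 0x50.
P[3]: E(K, 0xA4) = 0x1E; 0x31 ⊕ 0x1E = 0x2F.
Blocks that differ from the original plaintext: P[1], P[2].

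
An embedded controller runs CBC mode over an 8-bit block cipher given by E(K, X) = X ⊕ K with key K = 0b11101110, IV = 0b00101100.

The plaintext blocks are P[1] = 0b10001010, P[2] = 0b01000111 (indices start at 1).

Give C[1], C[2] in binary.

CBC encryption: C_i = E(K, P_i ⊕ C_{i−1}), with C_{0} = IV.
C[1]: P[1] ⊕ 0b00101100 = 0b10100110; E(K, 0b10100110) = 0b01001000.
C[2]: P[2] ⊕ 0b01001000 = 0b00001111; E(K, 0b00001111) = 0b11100001.

C[1] = 0b01001000, C[2] = 0b11100001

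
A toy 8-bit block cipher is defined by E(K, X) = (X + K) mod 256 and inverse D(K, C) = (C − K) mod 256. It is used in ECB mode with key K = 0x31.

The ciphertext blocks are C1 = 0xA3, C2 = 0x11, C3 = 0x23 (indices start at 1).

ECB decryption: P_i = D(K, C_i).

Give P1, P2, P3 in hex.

P1 = 0x72, P2 = 0xE0, P3 = 0xF2

P1: D(K, 0xA3) = 0x72.
P2: D(K, 0x11) = 0xE0.
P3: D(K, 0x23) = 0xF2.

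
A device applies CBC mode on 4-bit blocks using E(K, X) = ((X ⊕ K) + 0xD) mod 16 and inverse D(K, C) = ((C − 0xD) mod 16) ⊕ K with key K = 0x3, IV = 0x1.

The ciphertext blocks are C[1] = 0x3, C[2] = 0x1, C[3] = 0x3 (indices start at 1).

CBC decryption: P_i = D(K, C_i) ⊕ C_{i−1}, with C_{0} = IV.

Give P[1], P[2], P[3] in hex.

P[1]: D(K, 0x3) = 0x5; 0x5 ⊕ 0x1 = 0x4.
P[2]: D(K, 0x1) = 0x7; 0x7 ⊕ 0x3 = 0x4.
P[3]: D(K, 0x3) = 0x5; 0x5 ⊕ 0x1 = 0x4.

P[1] = 0x4, P[2] = 0x4, P[3] = 0x4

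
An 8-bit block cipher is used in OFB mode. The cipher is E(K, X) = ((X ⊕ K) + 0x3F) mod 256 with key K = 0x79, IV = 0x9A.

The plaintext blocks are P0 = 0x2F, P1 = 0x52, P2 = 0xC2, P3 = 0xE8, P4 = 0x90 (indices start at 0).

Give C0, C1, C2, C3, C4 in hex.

C0 = 0x0D, C1 = 0xC8, C2 = 0xE0, C3 = 0x72, C4 = 0xB2

OFB encryption: S_i = E(K, S_{i−1}) with S_{−1} = IV; C_i = P_i ⊕ S_i.
C0: S = E(K, 0x9A) = 0x22; 0x2F ⊕ 0x22 = 0x0D.
C1: S = E(K, 0x22) = 0x9A; 0x52 ⊕ 0x9A = 0xC8.
C2: S = E(K, 0x9A) = 0x22; 0xC2 ⊕ 0x22 = 0xE0.
C3: S = E(K, 0x22) = 0x9A; 0xE8 ⊕ 0x9A = 0x72.
C4: S = E(K, 0x9A) = 0x22; 0x90 ⊕ 0x22 = 0xB2.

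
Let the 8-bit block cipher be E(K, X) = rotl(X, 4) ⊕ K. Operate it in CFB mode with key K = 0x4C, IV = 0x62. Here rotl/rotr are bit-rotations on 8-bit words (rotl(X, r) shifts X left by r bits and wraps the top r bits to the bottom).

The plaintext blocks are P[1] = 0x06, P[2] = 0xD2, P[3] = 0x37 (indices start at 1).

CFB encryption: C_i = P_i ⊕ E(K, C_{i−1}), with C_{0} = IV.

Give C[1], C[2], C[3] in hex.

C[1]: E(K, 0x62) = 0x6A; 0x06 ⊕ 0x6A = 0x6C.
C[2]: E(K, 0x6C) = 0x8A; 0xD2 ⊕ 0x8A = 0x58.
C[3]: E(K, 0x58) = 0xC9; 0x37 ⊕ 0xC9 = 0xFE.

C[1] = 0x6C, C[2] = 0x58, C[3] = 0xFE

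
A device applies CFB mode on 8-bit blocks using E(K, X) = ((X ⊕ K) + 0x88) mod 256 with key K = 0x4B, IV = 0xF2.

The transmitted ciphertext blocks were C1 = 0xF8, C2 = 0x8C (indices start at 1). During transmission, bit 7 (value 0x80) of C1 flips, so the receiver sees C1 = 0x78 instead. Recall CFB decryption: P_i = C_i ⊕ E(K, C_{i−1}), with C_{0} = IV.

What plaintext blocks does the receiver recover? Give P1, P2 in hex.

P1 = 0x39, P2 = 0x37

Only C1 changed, to 0x78. In CFB, a change in C_i flips the same bit in P_i and garbles P_{i+1}. Decrypting the received ciphertext:
P1: E(K, 0xF2) = 0x41; 0x78 ⊕ 0x41 = 0x39.
P2: E(K, 0x78) = 0xBB; 0x8C ⊕ 0xBB = 0x37.
Blocks that differ from the original plaintext: P1, P2.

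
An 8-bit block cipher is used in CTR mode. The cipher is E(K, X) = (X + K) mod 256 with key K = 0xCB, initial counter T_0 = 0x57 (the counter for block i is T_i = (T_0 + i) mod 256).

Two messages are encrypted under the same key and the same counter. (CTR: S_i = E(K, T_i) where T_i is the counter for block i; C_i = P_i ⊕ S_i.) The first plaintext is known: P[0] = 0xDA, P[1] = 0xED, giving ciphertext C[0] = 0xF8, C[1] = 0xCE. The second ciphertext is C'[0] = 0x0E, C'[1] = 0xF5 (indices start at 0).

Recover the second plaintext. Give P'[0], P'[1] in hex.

P'[0] = 0x2C, P'[1] = 0xD6

In CTR with a reused counter, both messages share the same keystream S_i, so C_i ⊕ C'_i = P_i ⊕ P'_i and thus P'_i = P_i ⊕ C_i ⊕ C'_i.
P'[0]: 0xDA ⊕ 0xF8 ⊕ 0x0E = 0x2C.
P'[1]: 0xED ⊕ 0xCE ⊕ 0xF5 = 0xD6.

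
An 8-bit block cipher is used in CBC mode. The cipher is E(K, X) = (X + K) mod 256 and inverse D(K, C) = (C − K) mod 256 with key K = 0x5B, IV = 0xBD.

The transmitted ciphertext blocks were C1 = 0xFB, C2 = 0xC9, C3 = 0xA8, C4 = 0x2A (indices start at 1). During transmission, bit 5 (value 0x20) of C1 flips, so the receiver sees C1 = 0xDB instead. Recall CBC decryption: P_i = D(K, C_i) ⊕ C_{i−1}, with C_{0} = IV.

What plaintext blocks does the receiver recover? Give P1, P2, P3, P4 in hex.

Only C1 changed, to 0xDB. In CBC, a change in C_i garbles P_i and flips the same bit in P_{i+1}. Decrypting the received ciphertext:
P1: D(K, 0xDB) = 0x80; 0x80 ⊕ 0xBD = 0x3D.
P2: D(K, 0xC9) = 0x6E; 0x6E ⊕ 0xDB = 0xB5.
P3: D(K, 0xA8) = 0x4D; 0x4D ⊕ 0xC9 = 0x84.
P4: D(K, 0x2A) = 0xCF; 0xCF ⊕ 0xA8 = 0x67.
Blocks that differ from the original plaintext: P1, P2.

P1 = 0x3D, P2 = 0xB5, P3 = 0x84, P4 = 0x67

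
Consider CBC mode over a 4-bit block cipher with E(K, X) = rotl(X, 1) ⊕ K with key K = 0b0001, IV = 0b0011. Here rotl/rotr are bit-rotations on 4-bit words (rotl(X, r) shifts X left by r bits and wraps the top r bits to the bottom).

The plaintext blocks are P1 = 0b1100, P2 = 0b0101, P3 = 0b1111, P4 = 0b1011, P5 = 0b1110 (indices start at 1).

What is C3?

C3 = 0b0010

CBC encryption: C_i = E(K, P_i ⊕ C_{i−1}), with C_{0} = IV.
C1: P1 ⊕ 0b0011 = 0b1111; E(K, 0b1111) = 0b1110.
C2: P2 ⊕ 0b1110 = 0b1011; E(K, 0b1011) = 0b0110.
C3: P3 ⊕ 0b0110 = 0b1001; E(K, 0b1001) = 0b0010.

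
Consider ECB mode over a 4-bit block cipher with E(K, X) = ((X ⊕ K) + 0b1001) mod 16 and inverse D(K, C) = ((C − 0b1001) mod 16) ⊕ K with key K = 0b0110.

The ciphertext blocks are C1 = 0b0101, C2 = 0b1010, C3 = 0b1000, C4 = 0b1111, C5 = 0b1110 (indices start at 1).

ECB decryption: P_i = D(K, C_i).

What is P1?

P1: D(K, 0b0101) = 0b1010.

P1 = 0b1010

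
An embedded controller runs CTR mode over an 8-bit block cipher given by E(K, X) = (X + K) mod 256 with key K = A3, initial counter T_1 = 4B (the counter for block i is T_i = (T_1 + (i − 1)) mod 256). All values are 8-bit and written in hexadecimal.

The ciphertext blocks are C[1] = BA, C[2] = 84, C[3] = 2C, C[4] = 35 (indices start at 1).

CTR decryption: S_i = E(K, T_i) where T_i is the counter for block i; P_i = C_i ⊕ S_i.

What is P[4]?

P[4]: T = 4E, S = E(K, T) = F1; 35 ⊕ F1 = C4.

P[4] = C4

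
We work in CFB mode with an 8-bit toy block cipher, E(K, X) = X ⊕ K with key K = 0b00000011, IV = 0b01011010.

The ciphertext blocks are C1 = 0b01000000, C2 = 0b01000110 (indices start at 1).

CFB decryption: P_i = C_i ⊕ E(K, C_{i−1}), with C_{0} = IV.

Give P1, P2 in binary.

P1: E(K, 0b01011010) = 0b01011001; 0b01000000 ⊕ 0b01011001 = 0b00011001.
P2: E(K, 0b01000000) = 0b01000011; 0b01000110 ⊕ 0b01000011 = 0b00000101.

P1 = 0b00011001, P2 = 0b00000101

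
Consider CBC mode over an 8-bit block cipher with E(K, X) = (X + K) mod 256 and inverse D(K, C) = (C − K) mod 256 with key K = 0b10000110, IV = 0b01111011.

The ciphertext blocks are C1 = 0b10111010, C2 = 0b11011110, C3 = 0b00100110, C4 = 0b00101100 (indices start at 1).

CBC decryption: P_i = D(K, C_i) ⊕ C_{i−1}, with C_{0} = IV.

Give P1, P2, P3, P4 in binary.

P1: D(K, 0b10111010) = 0b00110100; 0b00110100 ⊕ 0b01111011 = 0b01001111.
P2: D(K, 0b11011110) = 0b01011000; 0b01011000 ⊕ 0b10111010 = 0b11100010.
P3: D(K, 0b00100110) = 0b10100000; 0b10100000 ⊕ 0b11011110 = 0b01111110.
P4: D(K, 0b00101100) = 0b10100110; 0b10100110 ⊕ 0b00100110 = 0b10000000.

P1 = 0b01001111, P2 = 0b11100010, P3 = 0b01111110, P4 = 0b10000000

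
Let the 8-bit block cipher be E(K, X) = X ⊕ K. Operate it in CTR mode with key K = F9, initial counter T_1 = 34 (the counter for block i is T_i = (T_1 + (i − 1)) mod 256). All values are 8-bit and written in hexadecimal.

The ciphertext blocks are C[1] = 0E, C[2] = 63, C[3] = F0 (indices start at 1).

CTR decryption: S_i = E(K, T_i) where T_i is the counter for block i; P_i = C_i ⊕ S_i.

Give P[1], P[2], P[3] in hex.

P[1] = C3, P[2] = AF, P[3] = 3F

P[1]: T = 34, S = E(K, T) = CD; 0E ⊕ CD = C3.
P[2]: T = 35, S = E(K, T) = CC; 63 ⊕ CC = AF.
P[3]: T = 36, S = E(K, T) = CF; F0 ⊕ CF = 3F.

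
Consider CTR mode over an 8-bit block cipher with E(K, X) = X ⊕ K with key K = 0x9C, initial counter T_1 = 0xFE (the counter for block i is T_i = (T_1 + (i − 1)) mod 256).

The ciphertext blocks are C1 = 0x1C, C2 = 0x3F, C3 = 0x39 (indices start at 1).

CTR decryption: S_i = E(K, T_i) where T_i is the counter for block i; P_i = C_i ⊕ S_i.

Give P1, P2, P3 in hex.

P1 = 0x7E, P2 = 0x5C, P3 = 0xA5

P1: T = 0xFE, S = E(K, T) = 0x62; 0x1C ⊕ 0x62 = 0x7E.
P2: T = 0xFF, S = E(K, T) = 0x63; 0x3F ⊕ 0x63 = 0x5C.
P3: T = 0x00, S = E(K, T) = 0x9C; 0x39 ⊕ 0x9C = 0xA5.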